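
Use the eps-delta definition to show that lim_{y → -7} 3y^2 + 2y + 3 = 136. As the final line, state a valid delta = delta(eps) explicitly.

Fix eps > 0. We want delta > 0 such that 0 < |y + 7| < delta implies |(3y^2 + 2y + 3) − 136| < eps.
(3y^2 + 2y + 3) − 136 = 3y^2 + 2y - 133 = (y + 7)(3y - 19).
So |(3y^2 + 2y + 3) − 136| = |y + 7|·|3y - 19|.
Assume first that |y + 7| < 1, so |y| < 8. Then |3y - 19| ≤ 3·8 + 19 = 43.
Hence |(3y^2 + 2y + 3) − 136| ≤ 43|y + 7| < eps provided |y + 7| < eps/43.
Choosing delta = min(1, eps/43) ensures both conditions, hence |(3y^2 + 2y + 3) − 136| < eps.

delta = min(1, eps/43)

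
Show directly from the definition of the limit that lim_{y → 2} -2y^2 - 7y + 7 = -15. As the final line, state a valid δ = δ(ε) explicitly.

δ = min(1, ε/17)

Fix ε > 0. We want δ > 0 such that 0 < |y − 2| < δ implies |(-2y^2 - 7y + 7) + 15| < ε.
(-2y^2 - 7y + 7) + 15 = -2y^2 - 7y + 22 = (y − 2)(-2y - 11).
So |(-2y^2 - 7y + 7) + 15| = |y − 2|·|-2y - 11|.
Assume first that |y − 2| < 1, so |y| < 3. Then |-2y - 11| ≤ 2·3 + 11 = 17.
Hence |(-2y^2 - 7y + 7) + 15| ≤ 17|y − 2| < ε provided |y − 2| < ε/17.
Take δ = min(1, ε/17). Then 0 < |y − 2| < δ gives both |y − 2| < 1 and |y − 2| < ε/17, so |(-2y^2 - 7y + 7) + 15| < ε.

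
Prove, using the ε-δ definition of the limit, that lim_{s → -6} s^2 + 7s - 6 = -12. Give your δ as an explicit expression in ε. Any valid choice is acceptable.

δ = min(1, ε/8)

Suppose ε > 0. We want δ > 0 such that 0 < |s + 6| < δ implies |(s^2 + 7s - 6) + 12| < ε.
(s^2 + 7s - 6) + 12 = s^2 + 7s + 6 = (s + 6)(s + 1).
So |(s^2 + 7s - 6) + 12| = |s + 6|·|s + 1|.
Require δ ≤ 1. Then |s + 6| < 1 gives |s| < 7, and by the triangle inequality |s + 1| ≤ 7 + 1 = 8.
Hence |(s^2 + 7s - 6) + 12| ≤ 8|s + 6| < ε provided |s + 6| < ε/8.
Take δ = min(1, ε/8). Then 0 < |s + 6| < δ gives both |s + 6| < 1 and |s + 6| < ε/8, so |(s^2 + 7s - 6) + 12| < ε.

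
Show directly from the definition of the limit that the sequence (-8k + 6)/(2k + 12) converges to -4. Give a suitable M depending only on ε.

M = 27/ε

Let ε > 0 be given. For k ≥ 1, |(-8k + 6)/(2k + 12) + 4| = |108|/(2(2k + 12)) = 108/(2(2k + 12)).
Since 2k + 12 ≥ 2k for k ≥ 1, this is ≤ 108/(2·2k) = 27/k.
So |(-8k + 6)/(2k + 12) + 4| < ε whenever k > 27/ε.
Take M = 27/ε. If k > M then |(-8k + 6)/(2k + 12) + 4| ≤ 27/k < ε.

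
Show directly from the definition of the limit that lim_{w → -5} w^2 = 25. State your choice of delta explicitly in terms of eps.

delta = min(2, eps/12)

Fix eps > 0. We seek delta > 0 with 0 < |w + 5| < delta ⇒ |w^2 − 25| < eps.
Factor: w^2 − 25 = (w + 5)(w - 5), so |w^2 − 25| = |w + 5|·|w - 5|.
Restrict delta ≤ 2. Then |w + 5| < 2 gives |w| < 7, so by the triangle inequality |w - 5| ≤ 7 + 5 = 12.
Hence |w^2 − 25| ≤ 12|w + 5|, which is < eps once |w + 5| < eps/12.
Take delta = min(2, eps/12). If 0 < |w + 5| < delta then both bounds hold and |w^2 − 25| ≤ 12|w + 5| < 12·(eps/12) = eps.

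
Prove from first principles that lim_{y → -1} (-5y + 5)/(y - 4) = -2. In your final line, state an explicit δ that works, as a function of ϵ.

Let ϵ > 0. We want δ > 0 with 0 < |y + 1| < δ ⇒ |(-5y + 5)/(y - 4) + 2| < ϵ.
Combining over a common denominator, (-5y + 5)/(y - 4) + 2 = [(-5y + 5)·(-5) − 10·(y - 4)] / [(-5)·(y - 4)] = 15(y + 1) / ((-5)(y - 4)).
So |(-5y + 5)/(y - 4) + 2| = 15|y + 1| / (5·|y − 4|).
Require δ ≤ 5/2, so |y − 4| ≥ |-5| − |y + 1| > 5 − 5/2 = 5/2.
Hence |(-5y + 5)/(y - 4) + 2| < 15|y + 1|/(5·(5/2)) = (6/5)|y + 1|, which is < ϵ once |y + 1| < (5/6)ϵ.
Take δ = min(5/2, (5/6)ϵ). Then 0 < |y + 1| < δ forces both bounds, so |(-5y + 5)/(y - 4) + 2| < ϵ.

δ = min(5/2, (5/6)ϵ)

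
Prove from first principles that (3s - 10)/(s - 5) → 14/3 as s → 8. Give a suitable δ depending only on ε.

Suppose ε > 0. We want δ > 0 with 0 < |s − 8| < δ ⇒ |(3s - 10)/(s - 5) − (14/3)| < ε.
Combining over a common denominator, (3s - 10)/(s - 5) − (14/3) = [(3s - 10)·3 − 14·(s - 5)] / [3·(s - 5)] = -5(s − 8) / (3(s - 5)).
So |(3s - 10)/(s - 5) − (14/3)| = 5|s − 8| / (3·|s − 5|).
Restrict δ ≤ 3/2. Then |s − 8| < 3/2 gives |s − 5| = |(s − 8) + 3| ≥ 3 − 3/2 = 3/2.
Hence |(3s - 10)/(s - 5) − (14/3)| < 5|s − 8|/(3·(3/2)) = (10/9)|s − 8|, which is < ε once |s − 8| < (9/10)ε.
Take δ = min(3/2, (9/10)ε). Then 0 < |s − 8| < δ forces both bounds, so |(3s - 10)/(s - 5) − (14/3)| < ε.

δ = min(3/2, (9/10)ε)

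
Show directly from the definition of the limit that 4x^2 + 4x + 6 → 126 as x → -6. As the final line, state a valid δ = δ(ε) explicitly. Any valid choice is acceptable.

Suppose ε > 0. We want δ > 0 such that 0 < |x + 6| < δ implies |(4x^2 + 4x + 6) − 126| < ε.
(4x^2 + 4x + 6) − 126 = 4x^2 + 4x - 120 = (x + 6)(4x - 20).
So |(4x^2 + 4x + 6) − 126| = |x + 6|·|4x - 20|.
Require δ ≤ 1. Then |x + 6| < 1 gives |x| < 7, and by the triangle inequality |4x - 20| ≤ 4·7 + 20 = 48.
Hence |(4x^2 + 4x + 6) − 126| ≤ 48|x + 6| < ε provided |x + 6| < ε/48.
Choosing δ = min(1, ε/48) ensures both conditions, hence |(4x^2 + 4x + 6) − 126| < ε.

δ = min(1, ε/48)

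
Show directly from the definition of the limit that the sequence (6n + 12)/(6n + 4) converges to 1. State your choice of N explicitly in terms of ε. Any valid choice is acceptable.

Fix ε > 0. For n ≥ 1, |(6n + 12)/(6n + 4) − 1| = |48|/(6(6n + 4)) = 48/(6(6n + 4)).
Since 6n + 4 ≥ 6n for n ≥ 1, this is ≤ 48/(6·6n) = (4/3)/n.
So |(6n + 12)/(6n + 4) − 1| < ε whenever n > (4/3)/ε.
Take N = (4/3)/ε. If n > N then |(6n + 12)/(6n + 4) − 1| ≤ (4/3)/n < ε.

N = (4/3)/ε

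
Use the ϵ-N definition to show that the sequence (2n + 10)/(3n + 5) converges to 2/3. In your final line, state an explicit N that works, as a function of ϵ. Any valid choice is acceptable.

N = (20/9)/ϵ

Fix ϵ > 0. For n ≥ 1, |(2n + 10)/(3n + 5) − (2/3)| = |20|/(3(3n + 5)) = 20/(3(3n + 5)).
Since 3n + 5 ≥ 3n for n ≥ 1, this is ≤ 20/(3·3n) = (20/9)/n.
So |(2n + 10)/(3n + 5) − (2/3)| < ϵ whenever n > (20/9)/ϵ.
Take N = (20/9)/ϵ. If n > N then |(2n + 10)/(3n + 5) − (2/3)| ≤ (20/9)/n < ϵ.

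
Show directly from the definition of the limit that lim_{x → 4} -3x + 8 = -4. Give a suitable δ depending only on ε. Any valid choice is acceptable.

δ = ε/3

Suppose ε > 0. We need δ > 0 so that 0 < |x − 4| < δ implies |(-3x + 8) + 4| < ε.
|(-3x + 8) + 4| = |-3x + 12| = 3|x − 4|.
So 3|x − 4| < ε exactly when |x − 4| < ε/3.
Take δ = ε/3. If 0 < |x − 4| < δ then |(-3x + 8) + 4| = 3|x − 4| < 3·(ε/3) = ε.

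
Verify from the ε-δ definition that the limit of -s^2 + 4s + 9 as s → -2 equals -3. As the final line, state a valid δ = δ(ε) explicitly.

δ = min(2, ε/10)

Suppose ε > 0. We want δ > 0 such that 0 < |s + 2| < δ implies |(-s^2 + 4s + 9) + 3| < ε.
(-s^2 + 4s + 9) + 3 = -s^2 + 4s + 12 = (s + 2)(-s + 6).
So |(-s^2 + 4s + 9) + 3| = |s + 2|·|-s + 6|.
Require δ ≤ 2. Then |s + 2| < 2 gives |s| < 4, and by the triangle inequality |-s + 6| ≤ 4 + 6 = 10.
Hence |(-s^2 + 4s + 9) + 3| ≤ 10|s + 2| < ε provided |s + 2| < ε/10.
Choosing δ = min(2, ε/10) ensures both conditions, hence |(-s^2 + 4s + 9) + 3| < ε.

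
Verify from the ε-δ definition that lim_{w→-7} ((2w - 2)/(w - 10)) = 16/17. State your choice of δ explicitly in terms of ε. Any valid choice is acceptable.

δ = min(17/2, (289/36)ε)

Let ε > 0 be given. We want δ > 0 with 0 < |w + 7| < δ ⇒ |(2w - 2)/(w - 10) − (16/17)| < ε.
Combining over a common denominator, (2w - 2)/(w - 10) − (16/17) = [(2w - 2)·(-17) − (-16)·(w - 10)] / [(-17)·(w - 10)] = -18(w + 7) / ((-17)(w - 10)).
So |(2w - 2)/(w - 10) − (16/17)| = 18|w + 7| / (17·|w − 10|).
Restrict δ ≤ 17/2. Then |w + 7| < 17/2 gives |w − 10| = |(w + 7) + (-17)| ≥ 17 − 17/2 = 17/2.
Hence |(2w - 2)/(w - 10) − (16/17)| < 18|w + 7|/(17·(17/2)) = (36/289)|w + 7|, which is < ε once |w + 7| < (289/36)ε.
Take δ = min(17/2, (289/36)ε). Then 0 < |w + 7| < δ forces both bounds, so |(2w - 2)/(w - 10) − (16/17)| < ε.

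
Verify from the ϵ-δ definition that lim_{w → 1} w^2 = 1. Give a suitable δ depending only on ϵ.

Suppose ϵ > 0. We seek δ > 0 with 0 < |w − 1| < δ ⇒ |w^2 − 1| < ϵ.
Factor: w^2 − 1 = (w − 1)(w + 1), so |w^2 − 1| = |w − 1|·|w + 1|.
Impose δ ≤ 1 so that |w| < 2; then |w + 1| ≤ 3.
Hence |w^2 − 1| ≤ 3|w − 1|, which is < ϵ once |w − 1| < ϵ/3.
Take δ = min(1, ϵ/3). If 0 < |w − 1| < δ then both bounds hold and |w^2 − 1| ≤ 3|w − 1| < 3·(ϵ/3) = ϵ.

δ = min(1, ϵ/3)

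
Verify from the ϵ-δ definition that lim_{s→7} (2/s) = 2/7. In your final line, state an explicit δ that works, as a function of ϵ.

Let ϵ > 0 be given. We seek δ > 0 such that 0 < |s − 7| < δ implies |2/s − (2/7)| < ϵ.
|2/s − (2/7)| = 2·|7 − s|/(7·|s|) = 2|s − 7|/(7|s|).
Require δ ≤ 7/2 so that |s| > 7 − 7/2 = 7/2, hence 7|s| > 49/2.
Then |2/s − (2/7)| < 2|s − 7|/(49/2), which is < ϵ when |s − 7| < (49/4)ϵ.
Take δ = min(7/2, (49/4)ϵ). Then 0 < |s − 7| < δ gives both |s − 7| < 7/2 and |s − 7| < (49/4)ϵ, so |2/s − (2/7)| < ϵ.

δ = min(7/2, (49/4)ϵ)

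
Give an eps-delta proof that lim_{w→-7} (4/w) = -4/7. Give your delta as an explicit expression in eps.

delta = min(7/2, (49/8)eps)

Let eps > 0 be given. We seek delta > 0 such that 0 < |w + 7| < delta implies |4/w + 4/7| < eps.
|4/w + 4/7| = 4·|-7 − w|/(7·|w|) = 4|w + 7|/(7|w|).
Restrict delta ≤ 7/2. Then |w + 7| < 7/2 gives |w| > 7/2, so 7|w| > 49/2.
Then |4/w + 4/7| < 4|w + 7|/(49/2), which is < eps when |w + 7| < (49/8)eps.
Take delta = min(7/2, (49/8)eps). Then 0 < |w + 7| < delta gives both |w + 7| < 7/2 and |w + 7| < (49/8)eps, so |4/w + 4/7| < eps.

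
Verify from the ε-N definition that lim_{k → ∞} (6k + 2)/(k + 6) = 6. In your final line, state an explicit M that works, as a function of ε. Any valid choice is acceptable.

Let ε > 0 be given. For k ≥ 1, |(6k + 2)/(k + 6) − 6| = |-34|/((k + 6)) = 34/((k + 6)).
Since k + 6 ≥ k for k ≥ 1, this is ≤ 34/(k) = 34/k.
So |(6k + 2)/(k + 6) − 6| < ε whenever k > 34/ε.
Take M = 34/ε. If k > M then |(6k + 2)/(k + 6) − 6| ≤ 34/k < ε.

M = 34/ε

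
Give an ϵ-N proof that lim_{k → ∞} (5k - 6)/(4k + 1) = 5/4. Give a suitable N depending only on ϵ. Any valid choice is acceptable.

Suppose ϵ > 0. For k ≥ 1, |(5k - 6)/(4k + 1) − (5/4)| = |-29|/(4(4k + 1)) = 29/(4(4k + 1)).
Since 4k + 1 ≥ 4k for k ≥ 1, this is ≤ 29/(4·4k) = (29/16)/k.
So |(5k - 6)/(4k + 1) − (5/4)| < ϵ whenever k > (29/16)/ϵ.
Take N = (29/16)/ϵ. If k > N then |(5k - 6)/(4k + 1) − (5/4)| ≤ (29/16)/k < ϵ.

N = (29/16)/ϵ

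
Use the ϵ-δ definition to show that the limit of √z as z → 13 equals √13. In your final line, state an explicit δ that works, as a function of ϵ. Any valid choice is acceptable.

Fix ϵ > 0. We want δ > 0 such that 0 < |z − 13| < δ implies |√z − √13| < ϵ.
Multiplying by the conjugate, |√z − √13| = |z − 13|/(√z + √13).
Restrict δ ≤ 13 so that |z − 13| < 13 forces z > 0, and then √z + √13 > √13.
Hence |√z − √13| < |z − 13|/√13, which is < ϵ once |z − 13| < √13·ϵ.
Take δ = min(13, √13·ϵ). If 0 < |z − 13| < δ then z > 0 and |√z − √13| < |z − 13|/√13 < ϵ.

δ = min(13, √13·ϵ)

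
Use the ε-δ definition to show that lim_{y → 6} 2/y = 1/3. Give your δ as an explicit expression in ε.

Fix ε > 0. We seek δ > 0 such that 0 < |y − 6| < δ implies |2/y − (1/3)| < ε.
|2/y − (1/3)| = 2·|6 − y|/(6·|y|) = 2|y − 6|/(6|y|).
Require δ ≤ 3 so that |y| > 6 − 3 = 3, hence 6|y| > 18.
Then |2/y − (1/3)| < 2|y − 6|/18, which is < ε when |y − 6| < 9ε.
Take δ = min(3, 9ε). Then 0 < |y − 6| < δ gives both |y − 6| < 3 and |y − 6| < 9ε, so |2/y − (1/3)| < ε.

δ = min(3, 9ε)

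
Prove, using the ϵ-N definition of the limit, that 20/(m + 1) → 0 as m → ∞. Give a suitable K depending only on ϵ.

Let ϵ > 0 be given. For m ≥ 1, |20/(m + 1) − 0| = 20/(m + 1) ≤ 20/m.
We need 20/m < ϵ, i.e. m > 20/ϵ.
Take K = 20/ϵ. If m > K then |20/(m + 1)| ≤ 20/m < ϵ.

K = 20/ϵ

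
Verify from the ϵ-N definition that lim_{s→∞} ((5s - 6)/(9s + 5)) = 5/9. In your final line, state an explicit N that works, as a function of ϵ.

Let ϵ > 0. We seek N > 0 such that s > N implies |(5s - 6)/(9s + 5) − (5/9)| < ϵ.
(5s - 6)/(9s + 5) − (5/9) = (9(5s - 6) − 5(9s + 5)) / (9(9s + 5)) = -79/(9(9s + 5)).
For s > 0 we have 9s + 5 > 9s, so |(5s - 6)/(9s + 5) − (5/9)| = 79/(9(9s + 5)) < 79/(9·9s) = (79/81)/s.
Thus |(5s - 6)/(9s + 5) − (5/9)| < ϵ whenever s > (79/81)/ϵ.
Take N = (79/81)/ϵ. If s > N then |(5s - 6)/(9s + 5) − (5/9)| < (79/81)/s < ϵ.

N = (79/81)/ϵ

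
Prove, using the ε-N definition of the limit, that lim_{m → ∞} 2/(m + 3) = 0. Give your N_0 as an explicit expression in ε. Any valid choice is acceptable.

N_0 = 2/ε

Suppose ε > 0. For m ≥ 1, |2/(m + 3) − 0| = 2/(m + 3) ≤ 2/m.
We need 2/m < ε, i.e. m > 2/ε.
Take N_0 = 2/ε. If m > N_0 then |2/(m + 3)| ≤ 2/m < ε.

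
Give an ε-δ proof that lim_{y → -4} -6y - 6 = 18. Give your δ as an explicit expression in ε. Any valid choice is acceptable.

Let ε > 0. We need δ > 0 so that 0 < |y + 4| < δ implies |(-6y - 6) − 18| < ε.
Since (-6y - 6) − 18 = -6(y + 4), we have |(-6y - 6) − 18| = 6|y + 4|.
So 6|y + 4| < ε exactly when |y + 4| < ε/6.
Take δ = ε/6. If 0 < |y + 4| < δ then |(-6y - 6) − 18| = 6|y + 4| < 6·(ε/6) = ε.

δ = ε/6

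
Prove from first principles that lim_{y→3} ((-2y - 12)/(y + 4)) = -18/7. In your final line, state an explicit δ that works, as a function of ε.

δ = min(7/2, (49/8)ε)

Fix ε > 0. We want δ > 0 with 0 < |y − 3| < δ ⇒ |(-2y - 12)/(y + 4) + 18/7| < ε.
Combining over a common denominator, (-2y - 12)/(y + 4) + 18/7 = [(-2y - 12)·7 − (-18)·(y + 4)] / [7·(y + 4)] = 4(y − 3) / (7(y + 4)).
So |(-2y - 12)/(y + 4) + 18/7| = 4|y − 3| / (7·|y + 4|).
Restrict δ ≤ 7/2. Then |y − 3| < 7/2 gives |y + 4| = |(y − 3) + 7| ≥ 7 − 7/2 = 7/2.
Hence |(-2y - 12)/(y + 4) + 18/7| < 4|y − 3|/(7·(7/2)) = (8/49)|y − 3|, which is < ε once |y − 3| < (49/8)ε.
Take δ = min(7/2, (49/8)ε). Then 0 < |y − 3| < δ forces both bounds, so |(-2y - 12)/(y + 4) + 18/7| < ε.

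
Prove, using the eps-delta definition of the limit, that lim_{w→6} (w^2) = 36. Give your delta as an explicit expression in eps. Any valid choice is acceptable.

Let eps > 0 be given. We seek delta > 0 with 0 < |w − 6| < delta ⇒ |w^2 − 36| < eps.
Factor: w^2 − 36 = (w − 6)(w + 6), so |w^2 − 36| = |w − 6|·|w + 6|.
Restrict delta ≤ 2. Then |w − 6| < 2 gives |w| < 8, so by the triangle inequality |w + 6| ≤ 8 + 6 = 14.
Hence |w^2 − 36| ≤ 14|w − 6|, which is < eps once |w − 6| < eps/14.
Take delta = min(2, eps/14). If 0 < |w − 6| < delta then both bounds hold and |w^2 − 36| ≤ 14|w − 6| < 14·(eps/14) = eps.

delta = min(2, eps/14)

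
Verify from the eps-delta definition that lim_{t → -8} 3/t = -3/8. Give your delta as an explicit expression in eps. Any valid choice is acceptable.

delta = min(4, (32/3)eps)

Let eps > 0. We seek delta > 0 such that 0 < |t + 8| < delta implies |3/t + 3/8| < eps.
|3/t + 3/8| = 3·|-8 − t|/(8·|t|) = 3|t + 8|/(8|t|).
Require delta ≤ 4 so that |t| > 8 − 4 = 4, hence 8|t| > 32.
Then |3/t + 3/8| < 3|t + 8|/32, which is < eps when |t + 8| < (32/3)eps.
Take delta = min(4, (32/3)eps). Then 0 < |t + 8| < delta gives both |t + 8| < 4 and |t + 8| < (32/3)eps, so |3/t + 3/8| < eps.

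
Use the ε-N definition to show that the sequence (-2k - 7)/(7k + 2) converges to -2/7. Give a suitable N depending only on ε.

N = (45/49)/ε

Suppose ε > 0. For k ≥ 1, |(-2k - 7)/(7k + 2) + 2/7| = |-45|/(7(7k + 2)) = 45/(7(7k + 2)).
Since 7k + 2 ≥ 7k for k ≥ 1, this is ≤ 45/(7·7k) = (45/49)/k.
So |(-2k - 7)/(7k + 2) + 2/7| < ε whenever k > (45/49)/ε.
Take N = (45/49)/ε. If k > N then |(-2k - 7)/(7k + 2) + 2/7| ≤ (45/49)/k < ε.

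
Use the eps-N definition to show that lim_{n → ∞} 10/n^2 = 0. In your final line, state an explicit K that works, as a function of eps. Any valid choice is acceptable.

K = (10/eps)^{1/2}

Let eps > 0 be given. For n ≥ 1, |10/n^2 − 0| = 10/n^2.
10/n^2 < eps ⇔ n^2 > 10/eps ⇔ n > (10/eps)^{1/2}.
Take K = (10/eps)^{1/2}. Then n > K implies 10/n^2 < eps.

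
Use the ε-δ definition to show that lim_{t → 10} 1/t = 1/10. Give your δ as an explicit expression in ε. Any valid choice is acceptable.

Let ε > 0 be given. We seek δ > 0 such that 0 < |t − 10| < δ implies |1/t − (1/10)| < ε.
|1/t − (1/10)| = |10 − t|/(10·|t|) = |t − 10|/(10|t|).
Require δ ≤ 5 so that |t| > 10 − 5 = 5, hence 10|t| > 50.
Then |1/t − (1/10)| < |t − 10|/50, which is < ε when |t − 10| < 50ε.
Take δ = min(5, 50ε). Then 0 < |t − 10| < δ gives both |t − 10| < 5 and |t − 10| < 50ε, so |1/t − (1/10)| < ε.

δ = min(5, 50ε)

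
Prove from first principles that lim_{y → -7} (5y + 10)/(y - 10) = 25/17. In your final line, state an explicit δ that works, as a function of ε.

Fix ε > 0. We want δ > 0 with 0 < |y + 7| < δ ⇒ |(5y + 10)/(y - 10) − (25/17)| < ε.
Combining over a common denominator, (5y + 10)/(y - 10) − (25/17) = [(5y + 10)·(-17) − (-25)·(y - 10)] / [(-17)·(y - 10)] = -60(y + 7) / ((-17)(y - 10)).
So |(5y + 10)/(y - 10) − (25/17)| = 60|y + 7| / (17·|y − 10|).
Require δ ≤ 17/2, so |y − 10| ≥ |-17| − |y + 7| > 17 − 17/2 = 17/2.
Hence |(5y + 10)/(y - 10) − (25/17)| < 60|y + 7|/(17·(17/2)) = (120/289)|y + 7|, which is < ε once |y + 7| < (289/120)ε.
Take δ = min(17/2, (289/120)ε). Then 0 < |y + 7| < δ forces both bounds, so |(5y + 10)/(y - 10) − (25/17)| < ε.

δ = min(17/2, (289/120)ε)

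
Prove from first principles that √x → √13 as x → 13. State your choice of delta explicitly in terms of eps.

delta = min(13, √13·eps)

Let eps > 0 be given. We want delta > 0 such that 0 < |x − 13| < delta implies |√x − √13| < eps.
Rationalise: √x − √13 = (x − 13)/(√x + √13), so |√x − √13| = |x − 13|/(√x + √13).
Restrict delta ≤ 13 so that |x − 13| < 13 forces x > 0, and then √x + √13 > √13.
Hence |√x − √13| < |x − 13|/√13, which is < eps once |x − 13| < √13·eps.
Take delta = min(13, √13·eps). If 0 < |x − 13| < delta then x > 0 and |√x − √13| < |x − 13|/√13 < eps.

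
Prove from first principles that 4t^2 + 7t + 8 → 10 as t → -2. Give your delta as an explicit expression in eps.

delta = min(1, eps/13)

Let eps > 0 be given. We want delta > 0 such that 0 < |t + 2| < delta implies |(4t^2 + 7t + 8) − 10| < eps.
(4t^2 + 7t + 8) − 10 = 4t^2 + 7t - 2 = (t + 2)(4t - 1).
So |(4t^2 + 7t + 8) − 10| = |t + 2|·|4t - 1|.
Require delta ≤ 1. Then |t + 2| < 1 gives |t| < 3, and by the triangle inequality |4t - 1| ≤ 4·3 + 1 = 13.
Hence |(4t^2 + 7t + 8) − 10| ≤ 13|t + 2| < eps provided |t + 2| < eps/13.
Take delta = min(1, eps/13). Then 0 < |t + 2| < delta gives both |t + 2| < 1 and |t + 2| < eps/13, so |(4t^2 + 7t + 8) − 10| < eps.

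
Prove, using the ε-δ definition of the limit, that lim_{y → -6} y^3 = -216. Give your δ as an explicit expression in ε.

δ = min(2, ε/148)

Let ε > 0 be given. We seek δ > 0 with 0 < |y + 6| < δ ⇒ |y^3 + 216| < ε.
Factor: y^3 + 216 = (y + 6)(y^2 - 6y + 36), so |y^3 + 216| = |y + 6|·|y^2 - 6y + 36|.
Restrict δ ≤ 2. Then |y + 6| < 2 gives |y| < 8, so by the triangle inequality |y^2 - 6y + 36| ≤ 8^2 + 6·8 + 36 = 148.
Hence |y^3 + 216| ≤ 148|y + 6|, which is < ε once |y + 6| < ε/148.
Take δ = min(2, ε/148). If 0 < |y + 6| < δ then both bounds hold and |y^3 + 216| ≤ 148|y + 6| < 148·(ε/148) = ε.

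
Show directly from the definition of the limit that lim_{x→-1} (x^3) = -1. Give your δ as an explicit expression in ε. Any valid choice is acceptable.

δ = min(1, ε/7)

Let ε > 0 be given. We seek δ > 0 with 0 < |x + 1| < δ ⇒ |x^3 + 1| < ε.
Factor: x^3 + 1 = (x + 1)(x^2 - x + 1), so |x^3 + 1| = |x + 1|·|x^2 - x + 1|.
Impose δ ≤ 1 so that |x| < 2; then |x^2 - x + 1| ≤ 7.
Hence |x^3 + 1| ≤ 7|x + 1|, which is < ε once |x + 1| < ε/7.
Take δ = min(1, ε/7). If 0 < |x + 1| < δ then both bounds hold and |x^3 + 1| ≤ 7|x + 1| < 7·(ε/7) = ε.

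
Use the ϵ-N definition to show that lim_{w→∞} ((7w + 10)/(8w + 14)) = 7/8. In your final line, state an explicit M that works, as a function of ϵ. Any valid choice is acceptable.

Fix ϵ > 0. We seek M > 0 such that w > M implies |(7w + 10)/(8w + 14) − (7/8)| < ϵ.
(7w + 10)/(8w + 14) − (7/8) = (8(7w + 10) − 7(8w + 14)) / (8(8w + 14)) = -18/(8(8w + 14)).
For w > 0 we have 8w + 14 > 8w, so |(7w + 10)/(8w + 14) − (7/8)| = 18/(8(8w + 14)) < 18/(8·8w) = (9/32)/w.
Thus |(7w + 10)/(8w + 14) − (7/8)| < ϵ whenever w > (9/32)/ϵ.
Take M = (9/32)/ϵ. If w > M then |(7w + 10)/(8w + 14) − (7/8)| < (9/32)/w < ϵ.

M = (9/32)/ϵ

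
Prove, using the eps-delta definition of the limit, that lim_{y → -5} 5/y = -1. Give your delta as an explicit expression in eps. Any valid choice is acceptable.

delta = min(5/2, (5/2)eps)

Let eps > 0. We seek delta > 0 such that 0 < |y + 5| < delta implies |5/y + 1| < eps.
|5/y + 1| = 5·|-5 − y|/(5·|y|) = 5|y + 5|/(5|y|).
Restrict delta ≤ 5/2. Then |y + 5| < 5/2 gives |y| > 5/2, so 5|y| > 25/2.
Then |5/y + 1| < 5|y + 5|/(25/2), which is < eps when |y + 5| < (5/2)eps.
Take delta = min(5/2, (5/2)eps). Then 0 < |y + 5| < delta gives both |y + 5| < 5/2 and |y + 5| < (5/2)eps, so |5/y + 1| < eps.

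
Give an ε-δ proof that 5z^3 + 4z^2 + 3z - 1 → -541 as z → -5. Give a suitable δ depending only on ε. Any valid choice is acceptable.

Let ε > 0. We want δ > 0 such that 0 < |z + 5| < δ implies |(5z^3 + 4z^2 + 3z - 1) + 541| < ε.
(5z^3 + 4z^2 + 3z - 1) + 541 = 5z^3 + 4z^2 + 3z + 540 = (z + 5)(5z^2 - 21z + 108).
So |(5z^3 + 4z^2 + 3z - 1) + 541| = |z + 5|·|5z^2 - 21z + 108|.
Assume first that |z + 5| < 1, so |z| < 6. Then |5z^2 - 21z + 108| ≤ 5·6^2 + 21·6 + 108 = 414.
Hence |(5z^3 + 4z^2 + 3z - 1) + 541| ≤ 414|z + 5| < ε provided |z + 5| < ε/414.
Choosing δ = min(1, ε/414) ensures both conditions, hence |(5z^3 + 4z^2 + 3z - 1) + 541| < ε.

δ = min(1, ε/414)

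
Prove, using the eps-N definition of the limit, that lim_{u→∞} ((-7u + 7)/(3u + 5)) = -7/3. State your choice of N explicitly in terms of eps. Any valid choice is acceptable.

N = (56/9)/eps

Let eps > 0 be given. We seek N > 0 such that u > N implies |(-7u + 7)/(3u + 5) + 7/3| < eps.
(-7u + 7)/(3u + 5) + 7/3 = (3(-7u + 7) − (-7)(3u + 5)) / (3(3u + 5)) = 56/(3(3u + 5)).
For u > 0 we have 3u + 5 > 3u, so |(-7u + 7)/(3u + 5) + 7/3| = 56/(3(3u + 5)) < 56/(3·3u) = (56/9)/u.
Thus |(-7u + 7)/(3u + 5) + 7/3| < eps whenever u > (56/9)/eps.
Take N = (56/9)/eps. If u > N then |(-7u + 7)/(3u + 5) + 7/3| < (56/9)/u < eps.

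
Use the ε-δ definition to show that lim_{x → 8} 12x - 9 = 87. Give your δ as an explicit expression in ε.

Let ε > 0 be given. We need δ > 0 so that 0 < |x − 8| < δ implies |(12x - 9) − 87| < ε.
Since (12x - 9) − 87 = 12(x − 8), we have |(12x - 9) − 87| = 12|x − 8|.
So 12|x − 8| < ε exactly when |x − 8| < ε/12.
Choosing δ = ε/12 gives |(12x - 9) − 87| = 12|x − 8| < ε whenever |x − 8| < δ.

δ = ε/12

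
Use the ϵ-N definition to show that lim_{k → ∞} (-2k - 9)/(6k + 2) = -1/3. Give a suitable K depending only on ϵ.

K = (25/18)/ϵ

Let ϵ > 0 be given. For k ≥ 1, |(-2k - 9)/(6k + 2) + 1/3| = |-50|/(6(6k + 2)) = 50/(6(6k + 2)).
Since 6k + 2 ≥ 6k for k ≥ 1, this is ≤ 50/(6·6k) = (25/18)/k.
So |(-2k - 9)/(6k + 2) + 1/3| < ϵ whenever k > (25/18)/ϵ.
Take K = (25/18)/ϵ. If k > K then |(-2k - 9)/(6k + 2) + 1/3| ≤ (25/18)/k < ϵ.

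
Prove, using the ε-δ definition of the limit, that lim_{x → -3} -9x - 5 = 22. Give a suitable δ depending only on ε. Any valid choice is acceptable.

Let ε > 0. We need δ > 0 so that 0 < |x + 3| < δ implies |(-9x - 5) − 22| < ε.
Since (-9x - 5) − 22 = -9(x + 3), we have |(-9x - 5) − 22| = 9|x + 3|.
So 9|x + 3| < ε exactly when |x + 3| < ε/9.
Choosing δ = ε/9 gives |(-9x - 5) − 22| = 9|x + 3| < ε whenever |x + 3| < δ.

δ = ε/9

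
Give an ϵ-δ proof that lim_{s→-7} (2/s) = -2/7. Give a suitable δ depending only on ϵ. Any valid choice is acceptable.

δ = min(7/2, (49/4)ϵ)

Let ϵ > 0. We seek δ > 0 such that 0 < |s + 7| < δ implies |2/s + 2/7| < ϵ.
|2/s + 2/7| = 2·|-7 − s|/(7·|s|) = 2|s + 7|/(7|s|).
Restrict δ ≤ 7/2. Then |s + 7| < 7/2 gives |s| > 7/2, so 7|s| > 49/2.
Then |2/s + 2/7| < 2|s + 7|/(49/2), which is < ϵ when |s + 7| < (49/4)ϵ.
Take δ = min(7/2, (49/4)ϵ). Then 0 < |s + 7| < δ gives both |s + 7| < 7/2 and |s + 7| < (49/4)ϵ, so |2/s + 2/7| < ϵ.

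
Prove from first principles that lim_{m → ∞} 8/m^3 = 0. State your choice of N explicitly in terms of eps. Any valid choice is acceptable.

N = (8/eps)^{1/3}

Fix eps > 0. For m ≥ 1, |8/m^3 − 0| = 8/m^3.
8/m^3 < eps ⇔ m^3 > 8/eps ⇔ m > (8/eps)^{1/3}.
Take N = (8/eps)^{1/3}. Then m > N implies 8/m^3 < eps.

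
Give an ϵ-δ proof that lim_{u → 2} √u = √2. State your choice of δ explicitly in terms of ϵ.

Suppose ϵ > 0. We want δ > 0 such that 0 < |u − 2| < δ implies |√u − √2| < ϵ.
Rationalise: √u − √2 = (u − 2)/(√u + √2), so |√u − √2| = |u − 2|/(√u + √2).
Restrict δ ≤ 2 so that |u − 2| < 2 forces u > 0, and then √u + √2 > √2.
Hence |√u − √2| < |u − 2|/√2, which is < ϵ once |u − 2| < √2·ϵ.
Take δ = min(2, √2·ϵ). If 0 < |u − 2| < δ then u > 0 and |√u − √2| < |u − 2|/√2 < ϵ.

δ = min(2, √2·ϵ)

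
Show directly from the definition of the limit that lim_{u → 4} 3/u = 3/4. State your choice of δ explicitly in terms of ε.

δ = min(2, (8/3)ε)

Let ε > 0. We seek δ > 0 such that 0 < |u − 4| < δ implies |3/u − (3/4)| < ε.
|3/u − (3/4)| = 3·|4 − u|/(4·|u|) = 3|u − 4|/(4|u|).
Require δ ≤ 2 so that |u| > 4 − 2 = 2, hence 4|u| > 8.
Then |3/u − (3/4)| < 3|u − 4|/8, which is < ε when |u − 4| < (8/3)ε.
Take δ = min(2, (8/3)ε). Then 0 < |u − 4| < δ gives both |u − 4| < 2 and |u − 4| < (8/3)ε, so |3/u − (3/4)| < ε.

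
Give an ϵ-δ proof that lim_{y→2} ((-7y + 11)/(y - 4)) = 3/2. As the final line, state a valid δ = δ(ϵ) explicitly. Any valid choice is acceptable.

δ = min(1, (2/17)ϵ)

Fix ϵ > 0. We want δ > 0 with 0 < |y − 2| < δ ⇒ |(-7y + 11)/(y - 4) − (3/2)| < ϵ.
Combining over a common denominator, (-7y + 11)/(y - 4) − (3/2) = [(-7y + 11)·(-2) − (-3)·(y - 4)] / [(-2)·(y - 4)] = 17(y − 2) / ((-2)(y - 4)).
So |(-7y + 11)/(y - 4) − (3/2)| = 17|y − 2| / (2·|y − 4|).
Require δ ≤ 1, so |y − 4| ≥ |-2| − |y − 2| > 2 − 1 = 1.
Hence |(-7y + 11)/(y - 4) − (3/2)| < 17|y − 2|/(2·1) = (17/2)|y − 2|, which is < ϵ once |y − 2| < (2/17)ϵ.
Take δ = min(1, (2/17)ϵ). Then 0 < |y − 2| < δ forces both bounds, so |(-7y + 11)/(y - 4) − (3/2)| < ϵ.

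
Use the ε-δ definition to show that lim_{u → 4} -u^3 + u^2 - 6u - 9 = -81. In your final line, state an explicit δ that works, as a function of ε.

δ = min(1, ε/58)

Let ε > 0. We want δ > 0 such that 0 < |u − 4| < δ implies |(-u^3 + u^2 - 6u - 9) + 81| < ε.
(-u^3 + u^2 - 6u - 9) + 81 = -u^3 + u^2 - 6u + 72 = (u − 4)(-u^2 - 3u - 18).
So |(-u^3 + u^2 - 6u - 9) + 81| = |u − 4|·|-u^2 - 3u - 18|.
Assume first that |u − 4| < 1, so |u| < 5. Then |-u^2 - 3u - 18| ≤ 5^2 + 3·5 + 18 = 58.
Hence |(-u^3 + u^2 - 6u - 9) + 81| ≤ 58|u − 4| < ε provided |u − 4| < ε/58.
Choosing δ = min(1, ε/58) ensures both conditions, hence |(-u^3 + u^2 - 6u - 9) + 81| < ε.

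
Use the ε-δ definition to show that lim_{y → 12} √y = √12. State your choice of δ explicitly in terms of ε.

δ = min(12, √12·ε)

Let ε > 0 be given. We want δ > 0 such that 0 < |y − 12| < δ implies |√y − √12| < ε.
Rationalise: √y − √12 = (y − 12)/(√y + √12), so |√y − √12| = |y − 12|/(√y + √12).
Restrict δ ≤ 12 so that |y − 12| < 12 forces y > 0, and then √y + √12 > √12.
Hence |√y − √12| < |y − 12|/√12, which is < ε once |y − 12| < √12·ε.
Take δ = min(12, √12·ε). If 0 < |y − 12| < δ then y > 0 and |√y − √12| < |y − 12|/√12 < ε.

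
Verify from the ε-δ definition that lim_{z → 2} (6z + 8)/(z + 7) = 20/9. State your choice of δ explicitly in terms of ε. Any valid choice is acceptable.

Let ε > 0 be given. We want δ > 0 with 0 < |z − 2| < δ ⇒ |(6z + 8)/(z + 7) − (20/9)| < ε.
Combining over a common denominator, (6z + 8)/(z + 7) − (20/9) = [(6z + 8)·9 − 20·(z + 7)] / [9·(z + 7)] = 34(z − 2) / (9(z + 7)).
So |(6z + 8)/(z + 7) − (20/9)| = 34|z − 2| / (9·|z + 7|).
Require δ ≤ 9/2, so |z + 7| ≥ |9| − |z − 2| > 9 − 9/2 = 9/2.
Hence |(6z + 8)/(z + 7) − (20/9)| < 34|z − 2|/(9·(9/2)) = (68/81)|z − 2|, which is < ε once |z − 2| < (81/68)ε.
Take δ = min(9/2, (81/68)ε). Then 0 < |z − 2| < δ forces both bounds, so |(6z + 8)/(z + 7) − (20/9)| < ε.

δ = min(9/2, (81/68)ε)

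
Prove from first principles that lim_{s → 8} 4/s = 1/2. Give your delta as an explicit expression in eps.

delta = min(4, 8eps)

Fix eps > 0. We seek delta > 0 such that 0 < |s − 8| < delta implies |4/s − (1/2)| < eps.
|4/s − (1/2)| = 4·|8 − s|/(8·|s|) = 4|s − 8|/(8|s|).
Require delta ≤ 4 so that |s| > 8 − 4 = 4, hence 8|s| > 32.
Then |4/s − (1/2)| < 4|s − 8|/32, which is < eps when |s − 8| < 8eps.
Take delta = min(4, 8eps). Then 0 < |s − 8| < delta gives both |s − 8| < 4 and |s − 8| < 8eps, so |4/s − (1/2)| < eps.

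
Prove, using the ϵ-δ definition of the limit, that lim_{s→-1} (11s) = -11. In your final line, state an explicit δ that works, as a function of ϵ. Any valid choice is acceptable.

Suppose ϵ > 0. We need δ > 0 so that 0 < |s + 1| < δ implies |(11s) + 11| < ϵ.
|(11s) + 11| = |11s + 11| = 11|s + 1|.
Thus it suffices that |s + 1| < ϵ/11.
Take δ = ϵ/11. If 0 < |s + 1| < δ then |(11s) + 11| = 11|s + 1| < 11·(ϵ/11) = ϵ.

δ = ϵ/11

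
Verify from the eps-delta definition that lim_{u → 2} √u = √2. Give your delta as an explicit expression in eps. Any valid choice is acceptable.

Let eps > 0. We want delta > 0 such that 0 < |u − 2| < delta implies |√u − √2| < eps.
Multiplying by the conjugate, |√u − √2| = |u − 2|/(√u + √2).
Restrict delta ≤ 2 so that |u − 2| < 2 forces u > 0, and then √u + √2 > √2.
Hence |√u − √2| < |u − 2|/√2, which is < eps once |u − 2| < √2·eps.
Take delta = min(2, √2·eps). If 0 < |u − 2| < delta then u > 0 and |√u − √2| < |u − 2|/√2 < eps.

delta = min(2, √2·eps)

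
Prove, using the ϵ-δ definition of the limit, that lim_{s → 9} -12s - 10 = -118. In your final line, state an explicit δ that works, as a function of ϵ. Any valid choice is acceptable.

δ = ϵ/12

Fix ϵ > 0. We need δ > 0 so that 0 < |s − 9| < δ implies |(-12s - 10) + 118| < ϵ.
|(-12s - 10) + 118| = |-12s + 108| = 12|s − 9|.
Thus it suffices that |s − 9| < ϵ/12.
Choosing δ = ϵ/12 gives |(-12s - 10) + 118| = 12|s − 9| < ϵ whenever |s − 9| < δ.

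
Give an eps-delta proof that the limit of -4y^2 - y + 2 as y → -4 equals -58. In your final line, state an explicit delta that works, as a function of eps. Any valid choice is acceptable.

delta = min(2, eps/39)

Fix eps > 0. We want delta > 0 such that 0 < |y + 4| < delta implies |(-4y^2 - y + 2) + 58| < eps.
(-4y^2 - y + 2) + 58 = -4y^2 - y + 60 = (y + 4)(-4y + 15).
So |(-4y^2 - y + 2) + 58| = |y + 4|·|-4y + 15|.
Assume first that |y + 4| < 2, so |y| < 6. Then |-4y + 15| ≤ 4·6 + 15 = 39.
Hence |(-4y^2 - y + 2) + 58| ≤ 39|y + 4| < eps provided |y + 4| < eps/39.
Choosing delta = min(2, eps/39) ensures both conditions, hence |(-4y^2 - y + 2) + 58| < eps.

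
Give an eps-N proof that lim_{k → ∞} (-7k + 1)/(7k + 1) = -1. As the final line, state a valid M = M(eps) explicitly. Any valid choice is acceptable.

Fix eps > 0. For k ≥ 1, |(-7k + 1)/(7k + 1) + 1| = |14|/(7(7k + 1)) = 14/(7(7k + 1)).
Since 7k + 1 ≥ 7k for k ≥ 1, this is ≤ 14/(7·7k) = (2/7)/k.
So |(-7k + 1)/(7k + 1) + 1| < eps whenever k > (2/7)/eps.
Take M = (2/7)/eps. If k > M then |(-7k + 1)/(7k + 1) + 1| ≤ (2/7)/k < eps.

M = (2/7)/eps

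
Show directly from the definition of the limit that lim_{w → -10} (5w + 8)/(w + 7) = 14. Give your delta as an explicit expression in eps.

delta = min(3/2, (1/6)eps)

Let eps > 0 be given. We want delta > 0 with 0 < |w + 10| < delta ⇒ |(5w + 8)/(w + 7) − 14| < eps.
Combining over a common denominator, (5w + 8)/(w + 7) − 14 = [(5w + 8)·(-3) − (-42)·(w + 7)] / [(-3)·(w + 7)] = 27(w + 10) / ((-3)(w + 7)).
So |(5w + 8)/(w + 7) − 14| = 27|w + 10| / (3·|w + 7|).
Require delta ≤ 3/2, so |w + 7| ≥ |-3| − |w + 10| > 3 − 3/2 = 3/2.
Hence |(5w + 8)/(w + 7) − 14| < 27|w + 10|/(3·(3/2)) = 6|w + 10|, which is < eps once |w + 10| < (1/6)eps.
Take delta = min(3/2, (1/6)eps). Then 0 < |w + 10| < delta forces both bounds, so |(5w + 8)/(w + 7) − 14| < eps.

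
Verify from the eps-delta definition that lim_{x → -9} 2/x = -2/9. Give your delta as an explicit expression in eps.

Let eps > 0. We seek delta > 0 such that 0 < |x + 9| < delta implies |2/x + 2/9| < eps.
|2/x + 2/9| = 2·|-9 − x|/(9·|x|) = 2|x + 9|/(9|x|).
Restrict delta ≤ 9/2. Then |x + 9| < 9/2 gives |x| > 9/2, so 9|x| > 81/2.
Then |2/x + 2/9| < 2|x + 9|/(81/2), which is < eps when |x + 9| < (81/4)eps.
Take delta = min(9/2, (81/4)eps). Then 0 < |x + 9| < delta gives both |x + 9| < 9/2 and |x + 9| < (81/4)eps, so |2/x + 2/9| < eps.

delta = min(9/2, (81/4)eps)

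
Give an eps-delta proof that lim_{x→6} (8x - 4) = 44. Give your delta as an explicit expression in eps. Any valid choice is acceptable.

delta = eps/8

Let eps > 0 be given. We need delta > 0 so that 0 < |x − 6| < delta implies |(8x - 4) − 44| < eps.
Since (8x - 4) − 44 = 8(x − 6), we have |(8x - 4) − 44| = 8|x − 6|.
Thus it suffices that |x − 6| < eps/8.
Take delta = eps/8. If 0 < |x − 6| < delta then |(8x - 4) − 44| = 8|x − 6| < 8·(eps/8) = eps.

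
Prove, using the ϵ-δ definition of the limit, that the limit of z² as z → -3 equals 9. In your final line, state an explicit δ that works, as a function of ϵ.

δ = min(1, ϵ/7)

Let ϵ > 0. We seek δ > 0 with 0 < |z + 3| < δ ⇒ |z² − 9| < ϵ.
Factor: z² − 9 = (z + 3)(z - 3), so |z² − 9| = |z + 3|·|z - 3|.
Impose δ ≤ 1 so that |z| < 4; then |z - 3| ≤ 7.
Hence |z² − 9| ≤ 7|z + 3|, which is < ϵ once |z + 3| < ϵ/7.
Take δ = min(1, ϵ/7). If 0 < |z + 3| < δ then both bounds hold and |z² − 9| ≤ 7|z + 3| < 7·(ϵ/7) = ϵ.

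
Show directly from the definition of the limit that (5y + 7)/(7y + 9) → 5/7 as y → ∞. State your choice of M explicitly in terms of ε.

Let ε > 0 be given. We seek M > 0 such that y > M implies |(5y + 7)/(7y + 9) − (5/7)| < ε.
(5y + 7)/(7y + 9) − (5/7) = (7(5y + 7) − 5(7y + 9)) / (7(7y + 9)) = 4/(7(7y + 9)).
For y > 0 we have 7y + 9 > 7y, so |(5y + 7)/(7y + 9) − (5/7)| = 4/(7(7y + 9)) < 4/(7·7y) = (4/49)/y.
Thus |(5y + 7)/(7y + 9) − (5/7)| < ε whenever y > (4/49)/ε.
Take M = (4/49)/ε. If y > M then |(5y + 7)/(7y + 9) − (5/7)| < (4/49)/y < ε.

M = (4/49)/ε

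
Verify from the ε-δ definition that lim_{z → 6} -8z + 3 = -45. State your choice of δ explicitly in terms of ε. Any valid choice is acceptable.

δ = ε/8

Fix ε > 0. We need δ > 0 so that 0 < |z − 6| < δ implies |(-8z + 3) + 45| < ε.
|(-8z + 3) + 45| = |-8z + 48| = 8|z − 6|.
Thus it suffices that |z − 6| < ε/8.
Choosing δ = ε/8 gives |(-8z + 3) + 45| = 8|z − 6| < ε whenever |z − 6| < δ.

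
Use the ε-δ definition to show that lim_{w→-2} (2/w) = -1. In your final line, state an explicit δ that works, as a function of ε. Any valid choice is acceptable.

δ = min(1, ε)

Let ε > 0. We seek δ > 0 such that 0 < |w + 2| < δ implies |2/w + 1| < ε.
|2/w + 1| = 2·|-2 − w|/(2·|w|) = 2|w + 2|/(2|w|).
Require δ ≤ 1 so that |w| > 2 − 1 = 1, hence 2|w| > 2.
Then |2/w + 1| < 2|w + 2|/2, which is < ε when |w + 2| < ε.
Take δ = min(1, ε). Then 0 < |w + 2| < δ gives both |w + 2| < 1 and |w + 2| < ε, so |2/w + 1| < ε.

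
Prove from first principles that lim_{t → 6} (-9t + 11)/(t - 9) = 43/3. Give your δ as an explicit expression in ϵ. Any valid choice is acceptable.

Suppose ϵ > 0. We want δ > 0 with 0 < |t − 6| < δ ⇒ |(-9t + 11)/(t - 9) − (43/3)| < ϵ.
Combining over a common denominator, (-9t + 11)/(t - 9) − (43/3) = [(-9t + 11)·(-3) − (-43)·(t - 9)] / [(-3)·(t - 9)] = 70(t − 6) / ((-3)(t - 9)).
So |(-9t + 11)/(t - 9) − (43/3)| = 70|t − 6| / (3·|t − 9|).
Restrict δ ≤ 3/2. Then |t − 6| < 3/2 gives |t − 9| = |(t − 6) + (-3)| ≥ 3 − 3/2 = 3/2.
Hence |(-9t + 11)/(t - 9) − (43/3)| < 70|t − 6|/(3·(3/2)) = (140/9)|t − 6|, which is < ϵ once |t − 6| < (9/140)ϵ.
Take δ = min(3/2, (9/140)ϵ). Then 0 < |t − 6| < δ forces both bounds, so |(-9t + 11)/(t - 9) − (43/3)| < ϵ.

δ = min(3/2, (9/140)ϵ)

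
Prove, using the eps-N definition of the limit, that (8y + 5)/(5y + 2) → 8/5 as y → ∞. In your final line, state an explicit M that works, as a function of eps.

Let eps > 0. We seek M > 0 such that y > M implies |(8y + 5)/(5y + 2) − (8/5)| < eps.
(8y + 5)/(5y + 2) − (8/5) = (5(8y + 5) − 8(5y + 2)) / (5(5y + 2)) = 9/(5(5y + 2)).
For y > 0 we have 5y + 2 > 5y, so |(8y + 5)/(5y + 2) − (8/5)| = 9/(5(5y + 2)) < 9/(5·5y) = (9/25)/y.
Thus |(8y + 5)/(5y + 2) − (8/5)| < eps whenever y > (9/25)/eps.
Take M = (9/25)/eps. If y > M then |(8y + 5)/(5y + 2) − (8/5)| < (9/25)/y < eps.

M = (9/25)/eps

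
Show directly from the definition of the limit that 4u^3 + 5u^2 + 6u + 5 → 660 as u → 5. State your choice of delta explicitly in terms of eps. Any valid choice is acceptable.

delta = min(1, eps/425)

Let eps > 0. We want delta > 0 such that 0 < |u − 5| < delta implies |(4u^3 + 5u^2 + 6u + 5) − 660| < eps.
(4u^3 + 5u^2 + 6u + 5) − 660 = 4u^3 + 5u^2 + 6u - 655 = (u − 5)(4u^2 + 25u + 131).
So |(4u^3 + 5u^2 + 6u + 5) − 660| = |u − 5|·|4u^2 + 25u + 131|.
Assume first that |u − 5| < 1, so |u| < 6. Then |4u^2 + 25u + 131| ≤ 4·6^2 + 25·6 + 131 = 425.
Hence |(4u^3 + 5u^2 + 6u + 5) − 660| ≤ 425|u − 5| < eps provided |u − 5| < eps/425.
Choosing delta = min(1, eps/425) ensures both conditions, hence |(4u^3 + 5u^2 + 6u + 5) − 660| < eps.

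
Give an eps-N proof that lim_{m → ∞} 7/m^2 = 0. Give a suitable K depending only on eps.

K = (7/eps)^{1/2}

Let eps > 0. For m ≥ 1, |7/m^2 − 0| = 7/m^2.
7/m^2 < eps ⇔ m^2 > 7/eps ⇔ m > (7/eps)^{1/2}.
Take K = (7/eps)^{1/2}. Then m > K implies 7/m^2 < eps.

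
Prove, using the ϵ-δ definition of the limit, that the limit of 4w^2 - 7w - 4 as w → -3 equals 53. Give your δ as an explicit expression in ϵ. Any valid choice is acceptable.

Let ϵ > 0 be given. We want δ > 0 such that 0 < |w + 3| < δ implies |(4w^2 - 7w - 4) − 53| < ϵ.
(4w^2 - 7w - 4) − 53 = 4w^2 - 7w - 57 = (w + 3)(4w - 19).
So |(4w^2 - 7w - 4) − 53| = |w + 3|·|4w - 19|.
Require δ ≤ 1. Then |w + 3| < 1 gives |w| < 4, and by the triangle inequality |4w - 19| ≤ 4·4 + 19 = 35.
Hence |(4w^2 - 7w - 4) − 53| ≤ 35|w + 3| < ϵ provided |w + 3| < ϵ/35.
Take δ = min(1, ϵ/35). Then 0 < |w + 3| < δ gives both |w + 3| < 1 and |w + 3| < ϵ/35, so |(4w^2 - 7w - 4) − 53| < ϵ.

δ = min(1, ϵ/35)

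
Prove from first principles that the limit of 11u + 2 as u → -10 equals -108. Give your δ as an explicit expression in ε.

Let ε > 0 be given. We need δ > 0 so that 0 < |u + 10| < δ implies |(11u + 2) + 108| < ε.
Since (11u + 2) + 108 = 11(u + 10), we have |(11u + 2) + 108| = 11|u + 10|.
Thus it suffices that |u + 10| < ε/11.
Take δ = ε/11. If 0 < |u + 10| < δ then |(11u + 2) + 108| = 11|u + 10| < 11·(ε/11) = ε.

δ = ε/11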